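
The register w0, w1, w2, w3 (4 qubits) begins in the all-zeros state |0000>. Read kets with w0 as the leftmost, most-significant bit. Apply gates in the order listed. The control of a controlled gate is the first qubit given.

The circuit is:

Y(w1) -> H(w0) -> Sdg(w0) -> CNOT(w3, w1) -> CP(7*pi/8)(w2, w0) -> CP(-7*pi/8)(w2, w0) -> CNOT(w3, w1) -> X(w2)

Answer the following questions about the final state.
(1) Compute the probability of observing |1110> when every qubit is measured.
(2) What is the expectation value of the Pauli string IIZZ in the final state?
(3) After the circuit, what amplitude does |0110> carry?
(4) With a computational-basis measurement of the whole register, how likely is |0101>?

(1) A full measurement returns |1110> with probability 1/2.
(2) The observable IIZZ averages to -1.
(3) |0110> carries amplitude sqrt(2)*I/2 in the final state.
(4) Outcome |0101> occurs with probability 0.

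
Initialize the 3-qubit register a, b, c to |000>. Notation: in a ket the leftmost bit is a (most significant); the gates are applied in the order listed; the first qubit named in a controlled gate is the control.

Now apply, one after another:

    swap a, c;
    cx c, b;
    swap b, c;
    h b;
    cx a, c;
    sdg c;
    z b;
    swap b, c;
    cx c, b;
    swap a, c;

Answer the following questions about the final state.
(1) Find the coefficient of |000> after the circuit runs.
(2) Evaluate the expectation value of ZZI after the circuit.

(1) |000> carries amplitude sqrt(2)/2 in the final state.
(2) The observable ZZI averages to 1.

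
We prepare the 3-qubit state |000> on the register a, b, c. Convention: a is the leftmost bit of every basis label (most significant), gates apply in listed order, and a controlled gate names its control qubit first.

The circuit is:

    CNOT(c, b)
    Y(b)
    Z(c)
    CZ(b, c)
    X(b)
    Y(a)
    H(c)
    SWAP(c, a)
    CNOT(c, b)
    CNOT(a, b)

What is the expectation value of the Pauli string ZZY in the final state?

The observable ZZY averages to 0.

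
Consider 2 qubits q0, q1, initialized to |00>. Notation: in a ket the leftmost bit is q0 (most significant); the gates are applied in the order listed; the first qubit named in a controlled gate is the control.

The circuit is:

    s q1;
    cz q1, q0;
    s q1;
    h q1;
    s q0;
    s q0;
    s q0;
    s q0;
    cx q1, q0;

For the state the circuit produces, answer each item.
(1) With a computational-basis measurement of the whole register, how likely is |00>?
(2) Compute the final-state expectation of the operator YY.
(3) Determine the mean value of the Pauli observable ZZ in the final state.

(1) A full measurement returns |00> with probability 1/2. Key observation: steps 5-8 multiply out to the identity, so the circuit reduces to the remaining gates.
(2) The observable YY averages to -1.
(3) The expectation value of ZZ is 1.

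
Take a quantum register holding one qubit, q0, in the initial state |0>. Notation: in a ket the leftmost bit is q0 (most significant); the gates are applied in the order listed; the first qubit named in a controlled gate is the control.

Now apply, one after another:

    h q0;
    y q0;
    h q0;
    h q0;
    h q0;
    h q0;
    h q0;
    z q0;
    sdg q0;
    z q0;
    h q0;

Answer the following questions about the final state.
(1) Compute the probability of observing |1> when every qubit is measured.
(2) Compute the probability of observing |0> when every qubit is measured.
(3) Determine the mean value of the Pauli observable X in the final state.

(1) Outcome |1> occurs with probability 1/2.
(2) The probability of measuring |0> is 1/2.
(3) The expectation value of X is -1.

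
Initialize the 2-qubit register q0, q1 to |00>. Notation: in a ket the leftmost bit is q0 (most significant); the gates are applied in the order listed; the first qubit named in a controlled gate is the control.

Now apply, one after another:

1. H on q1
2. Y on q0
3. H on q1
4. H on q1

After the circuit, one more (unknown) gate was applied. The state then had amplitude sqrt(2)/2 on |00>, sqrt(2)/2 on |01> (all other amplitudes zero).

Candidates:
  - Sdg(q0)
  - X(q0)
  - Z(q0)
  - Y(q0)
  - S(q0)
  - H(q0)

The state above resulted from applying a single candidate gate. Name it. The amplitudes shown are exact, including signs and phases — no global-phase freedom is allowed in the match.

It was Y(q0) that produced the state shown. Key observation: steps 3-4 multiply out to the identity, so the circuit reduces to the remaining gates.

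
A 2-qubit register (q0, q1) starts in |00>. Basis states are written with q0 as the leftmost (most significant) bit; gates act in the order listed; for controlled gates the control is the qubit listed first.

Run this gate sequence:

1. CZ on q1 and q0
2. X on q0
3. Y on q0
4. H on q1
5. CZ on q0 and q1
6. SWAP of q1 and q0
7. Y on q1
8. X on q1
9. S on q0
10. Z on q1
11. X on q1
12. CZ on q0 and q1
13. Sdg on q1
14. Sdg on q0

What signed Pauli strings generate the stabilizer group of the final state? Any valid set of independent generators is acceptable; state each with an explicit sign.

The final state is stabilized by the group generated by -XI, -IZ; other independent generating sets are equally valid.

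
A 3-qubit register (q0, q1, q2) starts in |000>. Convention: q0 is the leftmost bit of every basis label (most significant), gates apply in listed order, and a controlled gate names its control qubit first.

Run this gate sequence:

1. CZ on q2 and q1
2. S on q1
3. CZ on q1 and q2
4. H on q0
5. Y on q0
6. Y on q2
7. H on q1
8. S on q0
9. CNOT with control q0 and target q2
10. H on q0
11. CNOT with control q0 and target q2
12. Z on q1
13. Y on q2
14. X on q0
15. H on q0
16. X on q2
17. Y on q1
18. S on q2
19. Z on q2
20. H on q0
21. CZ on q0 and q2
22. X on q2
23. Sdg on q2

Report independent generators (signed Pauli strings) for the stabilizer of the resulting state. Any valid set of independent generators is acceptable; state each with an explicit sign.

One valid set of independent stabilizer generators is +YIZ, +IXI, +ZIY (any independent generating set of the same group is equally correct).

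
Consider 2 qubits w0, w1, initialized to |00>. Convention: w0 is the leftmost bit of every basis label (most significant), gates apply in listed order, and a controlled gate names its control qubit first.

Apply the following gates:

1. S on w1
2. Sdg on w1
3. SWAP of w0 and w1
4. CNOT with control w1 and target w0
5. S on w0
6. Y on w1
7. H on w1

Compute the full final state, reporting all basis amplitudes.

The resulting statevector has amplitude sqrt(2)*I/2 on |00>, -sqrt(2)*I/2 on |01>, 0 on |10>, 0 on |11>. Key observation: the block from step 1 through step 2 cancels to the identity and can be dropped.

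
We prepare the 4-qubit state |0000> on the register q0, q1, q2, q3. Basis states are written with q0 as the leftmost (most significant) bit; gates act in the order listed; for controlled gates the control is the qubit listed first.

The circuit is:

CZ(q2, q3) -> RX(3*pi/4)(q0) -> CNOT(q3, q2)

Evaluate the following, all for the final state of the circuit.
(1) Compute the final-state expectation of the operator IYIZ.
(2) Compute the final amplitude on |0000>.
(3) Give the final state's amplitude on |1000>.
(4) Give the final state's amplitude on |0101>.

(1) In the final state, IYIZ has expectation 0.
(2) The final state's coefficient on |0000> equals sqrt(2 - sqrt(2))/2.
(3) The amplitude on |1000> is -I*sqrt(sqrt(2) + 2)/2.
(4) The amplitude on |0101> is 0.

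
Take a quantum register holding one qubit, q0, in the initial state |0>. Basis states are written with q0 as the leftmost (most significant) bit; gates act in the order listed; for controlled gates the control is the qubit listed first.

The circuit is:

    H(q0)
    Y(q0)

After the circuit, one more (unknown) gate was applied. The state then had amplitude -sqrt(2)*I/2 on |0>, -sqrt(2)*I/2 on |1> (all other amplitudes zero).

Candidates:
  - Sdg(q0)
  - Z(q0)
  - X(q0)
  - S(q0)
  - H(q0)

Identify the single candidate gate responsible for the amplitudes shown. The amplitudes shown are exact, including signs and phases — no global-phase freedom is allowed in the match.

It was Z(q0) that produced the state shown.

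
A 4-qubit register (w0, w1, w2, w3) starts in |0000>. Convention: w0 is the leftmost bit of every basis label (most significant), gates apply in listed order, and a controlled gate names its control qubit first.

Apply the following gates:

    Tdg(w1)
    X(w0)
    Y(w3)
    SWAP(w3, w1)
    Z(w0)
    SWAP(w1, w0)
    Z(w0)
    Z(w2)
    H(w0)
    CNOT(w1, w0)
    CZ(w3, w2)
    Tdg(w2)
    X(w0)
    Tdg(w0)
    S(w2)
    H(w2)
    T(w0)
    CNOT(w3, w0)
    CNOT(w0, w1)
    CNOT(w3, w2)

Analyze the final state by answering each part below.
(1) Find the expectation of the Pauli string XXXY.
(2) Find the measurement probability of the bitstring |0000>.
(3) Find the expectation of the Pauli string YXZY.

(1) The observable XXXY averages to 0.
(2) A full measurement returns |0000> with probability 0.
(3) The expectation value of YXZY is 0.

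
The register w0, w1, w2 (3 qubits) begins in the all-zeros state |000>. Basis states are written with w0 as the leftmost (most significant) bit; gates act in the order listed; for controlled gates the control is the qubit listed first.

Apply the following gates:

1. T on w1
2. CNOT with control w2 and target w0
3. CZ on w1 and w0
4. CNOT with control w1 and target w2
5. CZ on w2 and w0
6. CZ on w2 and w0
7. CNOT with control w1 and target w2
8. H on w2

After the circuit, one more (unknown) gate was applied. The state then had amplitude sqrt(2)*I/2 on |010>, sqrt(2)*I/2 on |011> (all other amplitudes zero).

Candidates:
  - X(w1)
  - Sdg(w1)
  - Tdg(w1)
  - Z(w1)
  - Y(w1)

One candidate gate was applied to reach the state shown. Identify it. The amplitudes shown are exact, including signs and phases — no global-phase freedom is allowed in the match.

The applied gate was Y(w1). Key observation: gates 4-7 undo each other exactly, leaving only the rest of the circuit to track.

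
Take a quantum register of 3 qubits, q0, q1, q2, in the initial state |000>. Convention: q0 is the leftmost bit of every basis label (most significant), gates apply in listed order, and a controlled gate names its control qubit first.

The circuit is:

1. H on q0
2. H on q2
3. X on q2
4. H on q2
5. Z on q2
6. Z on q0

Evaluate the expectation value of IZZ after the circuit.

In the final state, IZZ has expectation 1.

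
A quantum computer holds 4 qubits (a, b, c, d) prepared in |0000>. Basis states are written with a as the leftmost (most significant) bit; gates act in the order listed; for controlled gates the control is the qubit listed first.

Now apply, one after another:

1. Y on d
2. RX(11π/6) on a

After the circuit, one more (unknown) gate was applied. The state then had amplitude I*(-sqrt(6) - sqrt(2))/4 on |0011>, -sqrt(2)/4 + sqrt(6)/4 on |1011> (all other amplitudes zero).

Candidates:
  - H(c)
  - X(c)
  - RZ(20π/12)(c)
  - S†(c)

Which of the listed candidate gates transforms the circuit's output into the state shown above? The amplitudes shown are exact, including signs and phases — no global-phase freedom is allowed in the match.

The unique candidate consistent with the amplitudes is X(c).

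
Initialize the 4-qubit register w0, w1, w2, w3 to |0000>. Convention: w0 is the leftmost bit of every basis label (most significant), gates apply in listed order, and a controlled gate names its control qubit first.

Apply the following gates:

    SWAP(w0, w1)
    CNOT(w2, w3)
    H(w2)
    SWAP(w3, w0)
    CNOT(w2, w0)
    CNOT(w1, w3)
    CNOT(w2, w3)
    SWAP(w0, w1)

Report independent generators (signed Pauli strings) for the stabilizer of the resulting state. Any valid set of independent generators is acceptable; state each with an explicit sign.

The final state is stabilized by the group generated by +IXXX, +ZIII, +IZIZ, +IIZZ; other independent generating sets are equally valid.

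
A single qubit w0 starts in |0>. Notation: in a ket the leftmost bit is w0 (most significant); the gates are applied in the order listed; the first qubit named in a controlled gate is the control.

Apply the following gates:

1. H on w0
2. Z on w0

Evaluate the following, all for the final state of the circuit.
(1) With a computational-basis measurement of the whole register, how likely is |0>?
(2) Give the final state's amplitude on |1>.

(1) Outcome |0> occurs with probability 1/2.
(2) |1> carries amplitude -sqrt(2)/2 in the final state.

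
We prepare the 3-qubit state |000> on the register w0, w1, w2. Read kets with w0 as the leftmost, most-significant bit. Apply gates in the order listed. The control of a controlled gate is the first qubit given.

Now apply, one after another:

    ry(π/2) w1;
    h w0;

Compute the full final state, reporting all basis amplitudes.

After the circuit, the state carries amplitude 1/2 on |000>, 0 on |001>, 1/2 on |010>, 0 on |011>, 1/2 on |100>, 0 on |101>, 1/2 on |110>, 0 on |111>.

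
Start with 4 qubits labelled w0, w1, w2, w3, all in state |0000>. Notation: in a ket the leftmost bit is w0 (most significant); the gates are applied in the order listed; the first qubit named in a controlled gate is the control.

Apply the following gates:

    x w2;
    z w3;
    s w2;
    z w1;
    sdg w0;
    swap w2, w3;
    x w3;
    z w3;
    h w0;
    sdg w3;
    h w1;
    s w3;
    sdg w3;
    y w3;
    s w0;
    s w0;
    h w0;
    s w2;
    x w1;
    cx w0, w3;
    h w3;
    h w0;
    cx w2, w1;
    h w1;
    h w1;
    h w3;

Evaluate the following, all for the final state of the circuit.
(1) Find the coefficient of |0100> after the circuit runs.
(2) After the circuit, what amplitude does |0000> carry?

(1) The final state's coefficient on |0100> equals -1/2.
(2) |0000> carries amplitude -1/2 in the final state.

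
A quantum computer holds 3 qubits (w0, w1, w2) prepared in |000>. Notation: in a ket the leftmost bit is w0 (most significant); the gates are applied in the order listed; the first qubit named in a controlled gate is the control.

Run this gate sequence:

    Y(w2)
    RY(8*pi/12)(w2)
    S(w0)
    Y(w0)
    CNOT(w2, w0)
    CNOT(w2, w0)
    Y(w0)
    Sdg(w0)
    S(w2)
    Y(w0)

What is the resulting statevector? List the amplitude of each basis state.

The resulting statevector has amplitude sqrt(3)/2 on |100>, -I/2 on |101>, and 0 on every other basis state. Key observation: the block from step 3 through step 8 cancels to the identity and can be dropped.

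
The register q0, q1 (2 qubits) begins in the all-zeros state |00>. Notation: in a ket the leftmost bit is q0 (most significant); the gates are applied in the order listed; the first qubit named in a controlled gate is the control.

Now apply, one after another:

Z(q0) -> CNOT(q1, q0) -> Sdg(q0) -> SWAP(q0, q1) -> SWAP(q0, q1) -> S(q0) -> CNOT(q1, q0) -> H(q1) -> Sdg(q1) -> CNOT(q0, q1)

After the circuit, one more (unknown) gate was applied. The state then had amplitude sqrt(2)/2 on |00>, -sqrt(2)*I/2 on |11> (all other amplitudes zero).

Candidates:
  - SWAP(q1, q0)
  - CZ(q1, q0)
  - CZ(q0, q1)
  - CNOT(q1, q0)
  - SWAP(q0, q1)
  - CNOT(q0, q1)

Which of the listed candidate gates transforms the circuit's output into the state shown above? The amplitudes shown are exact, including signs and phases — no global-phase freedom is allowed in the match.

The applied gate was CNOT(q1, q0).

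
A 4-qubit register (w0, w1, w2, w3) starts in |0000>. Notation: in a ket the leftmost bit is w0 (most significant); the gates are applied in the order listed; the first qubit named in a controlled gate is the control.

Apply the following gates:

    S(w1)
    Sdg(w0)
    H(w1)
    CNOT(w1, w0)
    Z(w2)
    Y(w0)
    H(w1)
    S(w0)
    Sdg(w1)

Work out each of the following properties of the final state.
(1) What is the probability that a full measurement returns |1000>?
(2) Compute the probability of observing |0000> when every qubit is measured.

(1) The probability of measuring |1000> is 1/4.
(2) A full measurement returns |0000> with probability 1/4.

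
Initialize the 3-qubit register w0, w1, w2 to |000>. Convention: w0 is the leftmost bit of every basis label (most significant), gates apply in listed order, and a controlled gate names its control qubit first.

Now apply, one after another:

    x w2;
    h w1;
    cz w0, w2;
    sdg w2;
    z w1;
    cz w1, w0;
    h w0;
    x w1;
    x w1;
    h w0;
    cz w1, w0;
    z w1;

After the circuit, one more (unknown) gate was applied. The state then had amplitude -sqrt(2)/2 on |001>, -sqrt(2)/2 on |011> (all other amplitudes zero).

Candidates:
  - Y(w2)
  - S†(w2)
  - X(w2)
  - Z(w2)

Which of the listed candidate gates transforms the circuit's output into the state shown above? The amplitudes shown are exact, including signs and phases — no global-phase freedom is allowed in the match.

It was S†(w2) that produced the state shown.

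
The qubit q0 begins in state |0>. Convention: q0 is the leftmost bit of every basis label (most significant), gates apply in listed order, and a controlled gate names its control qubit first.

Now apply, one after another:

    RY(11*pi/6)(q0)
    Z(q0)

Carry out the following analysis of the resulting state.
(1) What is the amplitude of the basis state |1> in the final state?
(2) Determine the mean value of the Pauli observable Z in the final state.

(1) The final state's coefficient on |1> equals -sqrt(6)/4 + sqrt(2)/4.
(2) The observable Z averages to sqrt(3)/2.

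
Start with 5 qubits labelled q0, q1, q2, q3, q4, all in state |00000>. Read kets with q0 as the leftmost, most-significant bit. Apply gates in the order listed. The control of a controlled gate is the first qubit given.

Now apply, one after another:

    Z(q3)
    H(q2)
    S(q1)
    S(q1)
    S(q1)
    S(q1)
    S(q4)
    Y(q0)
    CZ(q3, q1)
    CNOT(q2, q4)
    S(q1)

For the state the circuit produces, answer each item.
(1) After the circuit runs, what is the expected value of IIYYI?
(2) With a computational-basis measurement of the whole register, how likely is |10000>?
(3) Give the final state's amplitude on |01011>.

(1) The observable IIYYI averages to 0. Key observation: the block from step 3 through step 6 cancels to the identity and can be dropped.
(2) Outcome |10000> occurs with probability 1/2.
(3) The amplitude on |01011> is 0.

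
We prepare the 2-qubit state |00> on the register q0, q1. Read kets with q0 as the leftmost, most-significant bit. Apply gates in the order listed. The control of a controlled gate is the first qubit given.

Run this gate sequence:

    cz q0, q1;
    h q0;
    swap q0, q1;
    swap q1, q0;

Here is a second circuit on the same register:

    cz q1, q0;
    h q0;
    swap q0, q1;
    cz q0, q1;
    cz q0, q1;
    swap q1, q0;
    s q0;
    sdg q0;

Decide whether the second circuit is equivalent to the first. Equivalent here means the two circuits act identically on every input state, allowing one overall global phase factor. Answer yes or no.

Yes — the two circuits implement the same unitary up to a global phase.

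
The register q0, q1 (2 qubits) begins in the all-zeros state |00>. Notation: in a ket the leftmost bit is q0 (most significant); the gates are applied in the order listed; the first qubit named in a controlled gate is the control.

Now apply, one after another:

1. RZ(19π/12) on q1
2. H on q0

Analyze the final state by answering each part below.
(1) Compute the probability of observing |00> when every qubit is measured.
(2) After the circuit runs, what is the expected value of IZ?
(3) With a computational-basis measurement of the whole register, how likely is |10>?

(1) A full measurement returns |00> with probability 1/2.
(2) The observable IZ averages to 1.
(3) A full measurement returns |10> with probability 1/2.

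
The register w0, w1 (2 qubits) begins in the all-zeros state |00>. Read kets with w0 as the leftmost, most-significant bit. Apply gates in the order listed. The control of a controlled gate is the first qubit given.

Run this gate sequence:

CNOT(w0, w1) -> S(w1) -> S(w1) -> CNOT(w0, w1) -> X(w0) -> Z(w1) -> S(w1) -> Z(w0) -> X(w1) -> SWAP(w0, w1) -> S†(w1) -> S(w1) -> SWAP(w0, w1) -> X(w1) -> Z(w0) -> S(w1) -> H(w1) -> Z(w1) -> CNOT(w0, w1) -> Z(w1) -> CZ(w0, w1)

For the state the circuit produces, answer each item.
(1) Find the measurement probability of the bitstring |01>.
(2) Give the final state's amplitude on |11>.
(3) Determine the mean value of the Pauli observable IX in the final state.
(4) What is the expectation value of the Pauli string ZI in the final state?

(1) Outcome |01> occurs with probability 0.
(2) The amplitude on |11> is sqrt(2)/2.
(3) The expectation value of IX is -1.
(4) The expectation value of ZI is -1.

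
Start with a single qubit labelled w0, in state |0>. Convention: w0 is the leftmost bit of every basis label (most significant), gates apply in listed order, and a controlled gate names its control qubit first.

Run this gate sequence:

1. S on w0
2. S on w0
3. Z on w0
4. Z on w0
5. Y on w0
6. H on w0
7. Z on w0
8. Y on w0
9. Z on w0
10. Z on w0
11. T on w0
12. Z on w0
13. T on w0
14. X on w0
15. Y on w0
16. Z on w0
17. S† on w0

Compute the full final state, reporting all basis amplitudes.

The final amplitudes are -sqrt(2)*I/2 on |0>, -sqrt(2)*I/2 on |1>.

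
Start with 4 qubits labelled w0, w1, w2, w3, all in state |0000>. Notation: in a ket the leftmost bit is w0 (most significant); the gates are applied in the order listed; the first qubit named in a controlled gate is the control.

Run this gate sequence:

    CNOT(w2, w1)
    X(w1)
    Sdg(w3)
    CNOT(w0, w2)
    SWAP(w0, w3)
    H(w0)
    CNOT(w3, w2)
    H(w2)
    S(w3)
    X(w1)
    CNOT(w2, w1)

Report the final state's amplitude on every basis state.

The final amplitudes are 1/2 on |0000>, 1/2 on |0110>, 1/2 on |1000>, 1/2 on |1110>, and 0 on every other basis state.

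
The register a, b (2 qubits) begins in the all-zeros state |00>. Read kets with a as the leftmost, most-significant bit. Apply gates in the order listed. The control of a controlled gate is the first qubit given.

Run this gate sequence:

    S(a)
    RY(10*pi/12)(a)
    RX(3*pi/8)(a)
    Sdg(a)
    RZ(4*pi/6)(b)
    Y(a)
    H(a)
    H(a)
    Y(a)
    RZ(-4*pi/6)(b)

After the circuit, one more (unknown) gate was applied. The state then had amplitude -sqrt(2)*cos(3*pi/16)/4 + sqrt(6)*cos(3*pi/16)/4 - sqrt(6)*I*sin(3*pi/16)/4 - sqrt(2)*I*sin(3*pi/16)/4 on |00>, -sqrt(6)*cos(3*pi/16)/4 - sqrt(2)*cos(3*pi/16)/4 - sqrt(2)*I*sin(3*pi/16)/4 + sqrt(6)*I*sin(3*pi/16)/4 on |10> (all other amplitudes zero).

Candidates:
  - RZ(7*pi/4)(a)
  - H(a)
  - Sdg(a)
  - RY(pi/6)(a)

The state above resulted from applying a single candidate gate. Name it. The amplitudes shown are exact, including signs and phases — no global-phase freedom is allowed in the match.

It was Sdg(a) that produced the state shown.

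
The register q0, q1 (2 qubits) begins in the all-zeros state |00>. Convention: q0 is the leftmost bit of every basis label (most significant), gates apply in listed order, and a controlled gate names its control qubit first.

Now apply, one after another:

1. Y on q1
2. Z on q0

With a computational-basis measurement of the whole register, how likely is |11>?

A full measurement returns |11> with probability 0.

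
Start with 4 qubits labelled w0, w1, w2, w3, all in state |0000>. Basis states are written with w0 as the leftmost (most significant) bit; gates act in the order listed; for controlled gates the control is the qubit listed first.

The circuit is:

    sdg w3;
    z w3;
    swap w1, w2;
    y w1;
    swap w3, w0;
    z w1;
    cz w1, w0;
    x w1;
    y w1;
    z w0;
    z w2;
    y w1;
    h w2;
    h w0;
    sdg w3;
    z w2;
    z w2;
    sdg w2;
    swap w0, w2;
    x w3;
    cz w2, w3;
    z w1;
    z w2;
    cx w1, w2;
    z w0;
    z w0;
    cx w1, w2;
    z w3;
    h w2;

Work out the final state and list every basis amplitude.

The resulting statevector has amplitude sqrt(2)*I/2 on |0001>, sqrt(2)/2 on |1001>, and 0 on every other basis state. Key observation: gates 24-27 undo each other exactly, leaving only the rest of the circuit to track.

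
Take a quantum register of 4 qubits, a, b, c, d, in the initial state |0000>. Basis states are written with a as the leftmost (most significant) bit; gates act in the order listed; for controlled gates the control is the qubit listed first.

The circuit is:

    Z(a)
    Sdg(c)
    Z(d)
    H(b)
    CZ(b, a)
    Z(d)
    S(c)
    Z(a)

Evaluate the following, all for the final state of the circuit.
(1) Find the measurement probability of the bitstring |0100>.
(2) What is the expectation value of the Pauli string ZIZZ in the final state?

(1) Outcome |0100> occurs with probability 1/2.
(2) The observable ZIZZ averages to 1.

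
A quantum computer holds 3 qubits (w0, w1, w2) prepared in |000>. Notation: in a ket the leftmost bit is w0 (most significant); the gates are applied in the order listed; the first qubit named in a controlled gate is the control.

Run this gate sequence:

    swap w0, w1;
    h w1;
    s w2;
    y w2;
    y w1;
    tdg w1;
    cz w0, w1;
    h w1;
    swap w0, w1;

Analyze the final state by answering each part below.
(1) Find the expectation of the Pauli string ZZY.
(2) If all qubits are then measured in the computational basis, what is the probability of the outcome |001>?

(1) The observable ZZY averages to 0.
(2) Outcome |001> occurs with probability 1/2 - sqrt(2)/4.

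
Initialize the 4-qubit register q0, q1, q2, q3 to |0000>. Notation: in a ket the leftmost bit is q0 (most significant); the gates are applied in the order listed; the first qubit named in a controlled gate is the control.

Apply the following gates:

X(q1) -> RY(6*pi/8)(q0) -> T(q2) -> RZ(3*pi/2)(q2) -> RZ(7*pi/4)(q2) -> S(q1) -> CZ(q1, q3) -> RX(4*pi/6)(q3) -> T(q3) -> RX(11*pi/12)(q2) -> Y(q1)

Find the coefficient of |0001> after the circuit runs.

The final state's coefficient on |0001> equals (-6 + sqrt(6) + 3*sqrt(2))*exp(I*pi/8)/16.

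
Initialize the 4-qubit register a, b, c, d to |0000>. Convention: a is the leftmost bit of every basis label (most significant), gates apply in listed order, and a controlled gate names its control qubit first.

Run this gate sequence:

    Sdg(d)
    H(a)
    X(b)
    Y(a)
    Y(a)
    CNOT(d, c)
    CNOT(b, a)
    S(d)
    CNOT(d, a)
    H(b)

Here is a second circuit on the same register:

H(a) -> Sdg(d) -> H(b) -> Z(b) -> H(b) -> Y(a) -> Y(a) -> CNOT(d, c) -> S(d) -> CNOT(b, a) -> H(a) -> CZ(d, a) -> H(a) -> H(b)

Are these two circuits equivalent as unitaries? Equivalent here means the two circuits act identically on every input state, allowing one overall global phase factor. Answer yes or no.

Yes, they are equivalent — the unitaries differ by at most a global phase.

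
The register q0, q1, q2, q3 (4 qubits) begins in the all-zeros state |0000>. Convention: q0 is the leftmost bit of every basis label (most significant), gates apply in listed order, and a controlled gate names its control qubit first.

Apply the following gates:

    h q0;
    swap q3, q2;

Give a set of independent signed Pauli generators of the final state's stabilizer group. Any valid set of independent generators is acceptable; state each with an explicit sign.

One valid set of independent stabilizer generators is +XIII, +IZII, +IIZI, +IIIZ (any independent generating set of the same group is equally correct).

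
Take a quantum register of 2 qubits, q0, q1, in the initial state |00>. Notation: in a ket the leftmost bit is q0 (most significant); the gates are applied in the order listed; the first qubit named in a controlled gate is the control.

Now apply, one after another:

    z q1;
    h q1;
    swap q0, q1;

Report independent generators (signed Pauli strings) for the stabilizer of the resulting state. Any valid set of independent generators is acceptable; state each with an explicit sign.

The final state is stabilized by the group generated by +XI, +IZ; other independent generating sets are equally valid.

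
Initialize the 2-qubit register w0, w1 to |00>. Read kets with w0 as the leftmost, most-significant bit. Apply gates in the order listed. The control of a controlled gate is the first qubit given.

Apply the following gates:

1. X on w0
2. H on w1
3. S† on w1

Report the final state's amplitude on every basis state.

After the circuit, the state carries amplitude 0 on |00>, 0 on |01>, sqrt(2)/2 on |10>, -sqrt(2)*I/2 on |11>.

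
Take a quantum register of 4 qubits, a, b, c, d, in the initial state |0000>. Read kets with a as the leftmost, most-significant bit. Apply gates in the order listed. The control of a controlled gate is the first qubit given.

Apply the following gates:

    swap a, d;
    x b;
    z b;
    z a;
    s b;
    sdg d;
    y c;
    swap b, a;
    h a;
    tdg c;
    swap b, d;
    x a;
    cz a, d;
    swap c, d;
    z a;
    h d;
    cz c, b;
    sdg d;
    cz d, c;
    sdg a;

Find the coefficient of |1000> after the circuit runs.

|1000> carries amplitude exp(I*pi/4)/2 in the final state.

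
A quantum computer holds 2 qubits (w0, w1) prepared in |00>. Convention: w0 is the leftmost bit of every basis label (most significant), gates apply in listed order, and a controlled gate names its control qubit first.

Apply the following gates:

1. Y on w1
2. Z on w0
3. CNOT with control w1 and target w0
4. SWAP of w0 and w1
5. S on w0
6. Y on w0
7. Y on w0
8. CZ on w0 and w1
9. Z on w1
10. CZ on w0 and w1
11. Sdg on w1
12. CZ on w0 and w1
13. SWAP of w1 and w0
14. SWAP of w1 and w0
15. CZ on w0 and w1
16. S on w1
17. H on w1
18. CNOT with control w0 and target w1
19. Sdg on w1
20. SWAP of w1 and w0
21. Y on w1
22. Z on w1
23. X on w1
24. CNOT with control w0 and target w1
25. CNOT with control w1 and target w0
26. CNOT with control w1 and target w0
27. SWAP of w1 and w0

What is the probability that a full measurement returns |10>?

The probability of measuring |10> is 1/2. Key observation: the block from step 11 through step 16 cancels to the identity and can be dropped.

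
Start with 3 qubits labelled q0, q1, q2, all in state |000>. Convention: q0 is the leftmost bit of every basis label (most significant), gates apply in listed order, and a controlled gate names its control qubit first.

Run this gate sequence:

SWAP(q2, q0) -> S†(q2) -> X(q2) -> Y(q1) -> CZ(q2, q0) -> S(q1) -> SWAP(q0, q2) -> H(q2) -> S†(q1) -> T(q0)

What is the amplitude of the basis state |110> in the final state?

|110> carries amplitude sqrt(2)*exp(3*I*pi/4)/2 in the final state.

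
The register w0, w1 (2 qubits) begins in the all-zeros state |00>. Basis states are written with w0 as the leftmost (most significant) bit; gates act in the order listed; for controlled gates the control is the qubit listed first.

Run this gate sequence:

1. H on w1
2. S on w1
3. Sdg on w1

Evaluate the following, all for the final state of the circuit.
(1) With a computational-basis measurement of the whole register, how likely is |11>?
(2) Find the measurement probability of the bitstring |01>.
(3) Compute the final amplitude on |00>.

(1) A full measurement returns |11> with probability 0.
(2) The probability of measuring |01> is 1/2.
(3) The final state's coefficient on |00> equals sqrt(2)/2.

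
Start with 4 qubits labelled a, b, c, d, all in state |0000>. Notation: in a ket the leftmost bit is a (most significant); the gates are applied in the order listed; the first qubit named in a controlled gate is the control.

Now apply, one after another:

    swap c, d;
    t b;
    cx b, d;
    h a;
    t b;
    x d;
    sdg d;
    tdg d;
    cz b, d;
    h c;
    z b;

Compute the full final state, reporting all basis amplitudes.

The resulting statevector has amplitude -exp(I*pi/4)/2 on |0001>, -exp(I*pi/4)/2 on |0011>, -exp(I*pi/4)/2 on |1001>, -exp(I*pi/4)/2 on |1011>, and 0 on every other basis state.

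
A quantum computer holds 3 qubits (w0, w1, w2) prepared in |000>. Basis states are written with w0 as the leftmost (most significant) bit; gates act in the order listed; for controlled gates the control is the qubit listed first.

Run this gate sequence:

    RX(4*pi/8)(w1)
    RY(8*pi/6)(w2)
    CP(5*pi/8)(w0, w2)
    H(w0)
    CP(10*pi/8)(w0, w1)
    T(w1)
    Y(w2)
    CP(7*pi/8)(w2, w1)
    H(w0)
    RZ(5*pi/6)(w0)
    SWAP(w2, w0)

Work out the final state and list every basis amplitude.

The final amplitudes are -sqrt(6)*exp(I*pi/12)/4 on |000>, 0 on |001>, sqrt(6)*(1 + exp(3*I*pi/4))*exp(I*pi/12)/8 on |010>, sqrt(6)*(-exp(2*I*pi/3) - exp(11*I*pi/12))/8 on |011>, -sqrt(2)*exp(I*pi/12)/4 on |100>, 0 on |101>, sqrt(2)*(-1 + exp(I*pi/4))*exp(17*I*pi/24)/8 on |110>, sqrt(2)*(1 + exp(I*pi/4))*exp(13*I*pi/24)/8 on |111>.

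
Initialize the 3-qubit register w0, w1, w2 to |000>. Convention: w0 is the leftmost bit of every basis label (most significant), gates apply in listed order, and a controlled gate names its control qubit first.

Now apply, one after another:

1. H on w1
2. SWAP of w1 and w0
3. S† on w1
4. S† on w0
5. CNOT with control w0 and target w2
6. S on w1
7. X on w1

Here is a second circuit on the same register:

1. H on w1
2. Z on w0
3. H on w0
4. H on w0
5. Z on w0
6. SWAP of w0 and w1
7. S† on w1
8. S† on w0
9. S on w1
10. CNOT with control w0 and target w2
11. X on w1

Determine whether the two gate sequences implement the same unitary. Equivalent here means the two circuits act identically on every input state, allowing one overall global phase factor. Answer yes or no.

Yes, they are equivalent — the unitaries differ by at most a global phase.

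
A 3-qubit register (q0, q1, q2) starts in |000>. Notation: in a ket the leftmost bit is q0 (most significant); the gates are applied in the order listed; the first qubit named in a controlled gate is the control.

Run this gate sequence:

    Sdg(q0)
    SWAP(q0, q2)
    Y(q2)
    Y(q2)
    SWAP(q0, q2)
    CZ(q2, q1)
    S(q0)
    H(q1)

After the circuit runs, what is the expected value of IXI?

In the final state, IXI has expectation 1.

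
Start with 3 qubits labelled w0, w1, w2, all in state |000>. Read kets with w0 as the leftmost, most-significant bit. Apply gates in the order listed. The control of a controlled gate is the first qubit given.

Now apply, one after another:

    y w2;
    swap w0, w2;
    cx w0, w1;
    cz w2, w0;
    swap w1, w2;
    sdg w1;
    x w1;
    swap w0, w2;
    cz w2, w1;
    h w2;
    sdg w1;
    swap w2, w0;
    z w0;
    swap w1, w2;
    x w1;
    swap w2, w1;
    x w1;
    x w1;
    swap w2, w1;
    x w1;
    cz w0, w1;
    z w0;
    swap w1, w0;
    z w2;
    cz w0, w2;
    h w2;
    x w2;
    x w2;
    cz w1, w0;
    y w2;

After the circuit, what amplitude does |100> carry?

The amplitude on |100> is -I/2. Key observation: steps 15-20 multiply out to the identity, so the circuit reduces to the remaining gates.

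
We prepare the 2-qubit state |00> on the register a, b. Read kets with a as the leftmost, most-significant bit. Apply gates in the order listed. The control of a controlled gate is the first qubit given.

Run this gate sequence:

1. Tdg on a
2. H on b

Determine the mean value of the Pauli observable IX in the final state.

The expectation value of IX is 1.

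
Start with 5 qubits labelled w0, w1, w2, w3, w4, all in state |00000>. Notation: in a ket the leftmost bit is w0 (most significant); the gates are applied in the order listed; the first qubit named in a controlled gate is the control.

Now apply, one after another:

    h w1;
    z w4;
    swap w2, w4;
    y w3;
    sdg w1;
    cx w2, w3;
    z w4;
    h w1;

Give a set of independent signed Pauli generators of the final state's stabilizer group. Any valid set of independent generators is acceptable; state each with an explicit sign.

One valid set of independent stabilizer generators is +IYIII, +ZIIII, +IIZII, -IIIZI, +IIIIZ (any independent generating set of the same group is equally correct).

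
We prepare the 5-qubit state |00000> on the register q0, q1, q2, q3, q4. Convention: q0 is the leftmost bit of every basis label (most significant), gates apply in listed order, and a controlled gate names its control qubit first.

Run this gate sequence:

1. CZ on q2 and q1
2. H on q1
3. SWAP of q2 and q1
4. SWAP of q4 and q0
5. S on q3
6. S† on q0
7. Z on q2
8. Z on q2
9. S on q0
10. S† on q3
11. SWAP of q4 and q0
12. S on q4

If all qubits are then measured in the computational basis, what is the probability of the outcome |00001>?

A full measurement returns |00001> with probability 0.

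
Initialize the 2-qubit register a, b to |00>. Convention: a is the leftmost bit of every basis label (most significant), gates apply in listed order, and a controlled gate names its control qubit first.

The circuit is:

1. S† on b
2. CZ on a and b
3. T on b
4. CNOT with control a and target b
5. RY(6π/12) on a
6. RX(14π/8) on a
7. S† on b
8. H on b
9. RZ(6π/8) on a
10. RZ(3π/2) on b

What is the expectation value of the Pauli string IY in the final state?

The expectation value of IY is -1.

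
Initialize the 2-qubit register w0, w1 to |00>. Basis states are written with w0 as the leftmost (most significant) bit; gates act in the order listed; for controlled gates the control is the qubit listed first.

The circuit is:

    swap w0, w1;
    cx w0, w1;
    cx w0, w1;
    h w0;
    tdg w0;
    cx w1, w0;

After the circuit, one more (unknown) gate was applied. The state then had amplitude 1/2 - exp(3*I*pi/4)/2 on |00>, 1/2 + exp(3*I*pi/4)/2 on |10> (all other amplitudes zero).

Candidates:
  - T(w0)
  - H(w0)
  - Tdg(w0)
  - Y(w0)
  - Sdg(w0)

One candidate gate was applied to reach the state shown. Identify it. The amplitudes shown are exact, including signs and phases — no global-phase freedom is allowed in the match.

It was H(w0) that produced the state shown. Key observation: gates 2-3 undo each other exactly, leaving only the rest of the circuit to track.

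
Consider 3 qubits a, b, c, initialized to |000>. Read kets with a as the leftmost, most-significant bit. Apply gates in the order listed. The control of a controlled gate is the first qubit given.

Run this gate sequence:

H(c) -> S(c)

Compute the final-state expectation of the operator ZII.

The observable ZII averages to 1.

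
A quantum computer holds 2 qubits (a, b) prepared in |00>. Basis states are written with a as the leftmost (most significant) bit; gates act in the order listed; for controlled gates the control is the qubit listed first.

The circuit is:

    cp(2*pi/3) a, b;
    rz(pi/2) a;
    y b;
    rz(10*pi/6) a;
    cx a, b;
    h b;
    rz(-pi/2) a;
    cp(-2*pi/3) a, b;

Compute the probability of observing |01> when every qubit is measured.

A full measurement returns |01> with probability 1/2.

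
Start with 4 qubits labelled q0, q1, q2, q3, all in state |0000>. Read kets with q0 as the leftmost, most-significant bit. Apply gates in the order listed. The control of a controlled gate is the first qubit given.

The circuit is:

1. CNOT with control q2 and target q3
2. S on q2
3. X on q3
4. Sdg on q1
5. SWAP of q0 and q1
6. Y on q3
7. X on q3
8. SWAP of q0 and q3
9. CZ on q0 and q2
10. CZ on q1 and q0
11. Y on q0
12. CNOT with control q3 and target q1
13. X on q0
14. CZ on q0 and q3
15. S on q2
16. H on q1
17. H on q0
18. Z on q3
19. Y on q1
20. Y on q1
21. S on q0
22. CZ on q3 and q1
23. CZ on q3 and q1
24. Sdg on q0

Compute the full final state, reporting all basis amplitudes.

After the circuit, the state carries amplitude -1/2 on |0000>, -1/2 on |0100>, 1/2 on |1000>, 1/2 on |1100>, and 0 on every other basis state. Key observation: the block from step 21 through step 24 cancels to the identity and can be dropped.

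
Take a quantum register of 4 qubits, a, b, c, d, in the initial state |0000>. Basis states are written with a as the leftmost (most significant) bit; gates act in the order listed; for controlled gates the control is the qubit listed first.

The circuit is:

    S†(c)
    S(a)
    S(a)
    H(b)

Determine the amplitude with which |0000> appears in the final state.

The final state's coefficient on |0000> equals sqrt(2)/2.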